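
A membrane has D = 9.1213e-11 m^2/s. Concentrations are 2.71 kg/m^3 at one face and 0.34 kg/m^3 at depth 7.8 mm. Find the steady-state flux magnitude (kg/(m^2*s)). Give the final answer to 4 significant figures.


J = -D * (dC/dx) = D * (C1 - C2) / dx
J = 9.1213e-11 * (2.71 - 0.34) / 7.8e-03
J = 2.771e-08 kg/(m^2*s)


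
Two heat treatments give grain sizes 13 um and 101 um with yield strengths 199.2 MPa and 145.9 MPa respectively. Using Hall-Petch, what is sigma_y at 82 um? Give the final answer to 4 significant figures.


sigma_y = sigma0 + k / sqrt(d)
1/sqrt(d1) = 1/sqrt(1.3e-05) = 277.35;  1/sqrt(d2) = 99.5037
k = (sigma1 - sigma2) / (1/sqrt(d1) - 1/sqrt(d2)) = (199.2 - 145.9) / (277.35 - 99.5037) = 0.299697 MPa*m^0.5
sigma0 = sigma1 - k/sqrt(d1) = 199.2 - 0.299697*277.35 = 116.079 MPa
sigma_y(d3) = 116.079 + 0.299697 / sqrt(8.2e-05) = 149.2 MPa


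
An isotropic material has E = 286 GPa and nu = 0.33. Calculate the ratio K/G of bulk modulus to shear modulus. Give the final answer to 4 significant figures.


G = E / (2*(1+nu))
G = 286 / (2*(1+0.33)) = 107.519 GPa
K = E / (3*(1-2*nu))
K = 286 / (3*(1-2*0.33)) = 280.392 GPa
K/G = 280.392 / 107.519 = 2.608


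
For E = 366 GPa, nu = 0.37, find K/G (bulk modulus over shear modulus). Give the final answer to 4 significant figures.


G = E / (2*(1+nu))
G = 366 / (2*(1+0.37)) = 133.577 GPa
K = E / (3*(1-2*nu))
K = 366 / (3*(1-2*0.37)) = 469.231 GPa
K/G = 469.231 / 133.577 = 3.513


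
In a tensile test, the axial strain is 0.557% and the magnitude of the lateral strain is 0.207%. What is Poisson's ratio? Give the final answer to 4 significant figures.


nu = -epsilon_lat / epsilon_axial
Lateral strain is contraction (negative), so using magnitudes:
nu = 0.207 / 0.557
nu = 0.3716


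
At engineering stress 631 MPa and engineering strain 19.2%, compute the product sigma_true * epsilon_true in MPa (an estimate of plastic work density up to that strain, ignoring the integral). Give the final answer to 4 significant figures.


sigma_true = sigma_eng * (1 + epsilon_eng)
sigma_true = 631 * (1 + 0.192) = 752.152 MPa
epsilon_true = ln(1 + epsilon_eng)
epsilon_true = ln(1 + 0.192) = 0.175633
sigma_true * epsilon_true = 752.152 * 0.175633 = 132.1 MPa


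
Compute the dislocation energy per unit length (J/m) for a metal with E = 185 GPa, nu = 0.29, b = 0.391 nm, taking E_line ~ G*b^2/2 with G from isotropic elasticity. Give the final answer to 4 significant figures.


Step 1: G = E / (2*(1+nu))
G = 185 / (2*(1+0.29)) = 71.7054 GPa = 7.17054e+10 Pa
Step 2: E_line = G*b^2/2
b = 0.391 nm = 3.91e-10 m
E_line = 0.5 * 7.17054e+10 * (3.91e-10)^2 = 5.481e-09 J/m


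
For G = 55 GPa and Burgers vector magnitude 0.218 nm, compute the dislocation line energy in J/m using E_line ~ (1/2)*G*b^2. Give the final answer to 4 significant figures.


E = G*b^2/2
b = 0.218 nm = 2.18e-10 m
G = 55 GPa = 5.5e+10 Pa
E = 0.5 * 5.5e+10 * (2.18e-10)^2
E = 1.307e-09 J/m


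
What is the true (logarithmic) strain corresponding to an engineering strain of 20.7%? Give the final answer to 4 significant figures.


epsilon_true = ln(1 + epsilon_eng)
epsilon_true = ln(1 + 0.207)
epsilon_true = 0.1881


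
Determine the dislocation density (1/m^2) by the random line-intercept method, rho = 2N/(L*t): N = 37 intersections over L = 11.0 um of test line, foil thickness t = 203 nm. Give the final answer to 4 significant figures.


rho = 2N / (L * t)
L = 11.0 um = 1.1e-05 m, t = 203 nm = 2.03e-07 m
rho = 2 * 37 / (1.1e-05 * 2.03e-07)
rho = 3.314e+13 1/m^2


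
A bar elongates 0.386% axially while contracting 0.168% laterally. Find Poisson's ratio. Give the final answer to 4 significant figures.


nu = -epsilon_lat / epsilon_axial
Lateral strain is contraction (negative), so using magnitudes:
nu = 0.168 / 0.386
nu = 0.4352


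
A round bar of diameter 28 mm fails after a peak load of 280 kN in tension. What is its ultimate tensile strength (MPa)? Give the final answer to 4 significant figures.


A0 = pi*(d/2)^2 = pi*(28/2)^2 = 615.752 mm^2
UTS = F_max / A0 = 280*1000 / 615.752
UTS = 454.7 MPa


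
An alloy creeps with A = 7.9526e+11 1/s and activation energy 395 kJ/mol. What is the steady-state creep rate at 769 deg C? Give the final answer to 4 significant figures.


rate = A * exp(-Q / (R*T))
T = 769 + 273.15 = 1042.15 K
rate = 7.9526e+11 * exp(-395e3 / (8.314 * 1042.15))
rate = 1.264e-08 1/s


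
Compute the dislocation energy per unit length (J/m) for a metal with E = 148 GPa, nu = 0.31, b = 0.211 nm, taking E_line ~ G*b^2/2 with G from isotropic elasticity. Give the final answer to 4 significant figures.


Step 1: G = E / (2*(1+nu))
G = 148 / (2*(1+0.31)) = 56.4885 GPa = 5.64885e+10 Pa
Step 2: E_line = G*b^2/2
b = 0.211 nm = 2.11e-10 m
E_line = 0.5 * 5.64885e+10 * (2.11e-10)^2 = 1.257e-09 J/m


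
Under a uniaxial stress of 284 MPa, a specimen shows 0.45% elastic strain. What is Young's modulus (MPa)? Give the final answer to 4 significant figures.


E = sigma / epsilon
epsilon = 0.45% = 4.5e-03
E = 284 / 4.5e-03
E = 63110 MPa


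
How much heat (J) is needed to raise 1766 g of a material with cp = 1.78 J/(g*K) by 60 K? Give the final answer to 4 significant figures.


Q = m * cp * dT
Q = 1766 * 1.78 * 60
Q = 188600 J


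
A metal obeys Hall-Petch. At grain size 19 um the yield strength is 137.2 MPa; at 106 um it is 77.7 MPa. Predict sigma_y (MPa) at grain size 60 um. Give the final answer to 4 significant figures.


sigma_y = sigma0 + k / sqrt(d)
1/sqrt(d1) = 1/sqrt(1.9e-05) = 229.416;  1/sqrt(d2) = 97.1286
k = (sigma1 - sigma2) / (1/sqrt(d1) - 1/sqrt(d2)) = (137.2 - 77.7) / (229.416 - 97.1286) = 0.449779 MPa*m^0.5
sigma0 = sigma1 - k/sqrt(d1) = 137.2 - 0.449779*229.416 = 34.0136 MPa
sigma_y(d3) = 34.0136 + 0.449779 / sqrt(6e-05) = 92.08 MPa


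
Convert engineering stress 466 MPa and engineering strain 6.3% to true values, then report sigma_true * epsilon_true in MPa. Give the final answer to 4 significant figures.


sigma_true = sigma_eng * (1 + epsilon_eng)
sigma_true = 466 * (1 + 0.063) = 495.358 MPa
epsilon_true = ln(1 + epsilon_eng)
epsilon_true = ln(1 + 0.063) = 0.0610951
sigma_true * epsilon_true = 495.358 * 0.0610951 = 30.26 MPa


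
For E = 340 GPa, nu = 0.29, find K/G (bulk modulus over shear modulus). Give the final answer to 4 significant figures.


G = E / (2*(1+nu))
G = 340 / (2*(1+0.29)) = 131.783 GPa
K = E / (3*(1-2*nu))
K = 340 / (3*(1-2*0.29)) = 269.841 GPa
K/G = 269.841 / 131.783 = 2.048


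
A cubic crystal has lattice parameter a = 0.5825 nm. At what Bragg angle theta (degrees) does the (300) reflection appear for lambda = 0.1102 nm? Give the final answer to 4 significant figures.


d = a / sqrt(h^2+k^2+l^2)
d = 0.5825 / sqrt(9) = 0.194167 nm
lambda = 2*d*sin(theta)  =>  sin(theta) = lambda / (2*d)
sin(theta) = 0.1102 / (2 * 0.194167) = 0.283777
theta = 16.49 deg


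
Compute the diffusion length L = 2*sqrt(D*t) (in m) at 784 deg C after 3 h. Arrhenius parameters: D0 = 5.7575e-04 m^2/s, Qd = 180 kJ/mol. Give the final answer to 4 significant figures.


Step 1: D = D0 * exp(-Qd/(R*T))
T = 1057.15 K
D = 5.7575e-04 * exp(-180e3 / (8.314 * 1057.15)) = 7.34457e-13 m^2/s
Step 2: L = 2*sqrt(D*t)
t = 3 h = 10800 s
L = 2*sqrt(7.34457e-13 * 10800) = 1.781e-04 m


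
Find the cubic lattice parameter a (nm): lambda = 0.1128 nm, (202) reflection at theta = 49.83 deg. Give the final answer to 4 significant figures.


d = lambda / (2*sin(theta))
d = 0.1128 / (2*sin(49.83 deg))
d = 0.0738091 nm
a = d * sqrt(h^2+k^2+l^2) = 0.0738091 * sqrt(8)
a = 0.2088 nm


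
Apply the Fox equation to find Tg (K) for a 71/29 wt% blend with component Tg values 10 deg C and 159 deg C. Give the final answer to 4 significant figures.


1/Tg = w1/Tg1 + w2/Tg2 (in Kelvin)
Tg1 = 283.15 K, Tg2 = 432.15 K
1/Tg = 0.71/283.15 + 0.29/432.15
Tg = 314.6 K


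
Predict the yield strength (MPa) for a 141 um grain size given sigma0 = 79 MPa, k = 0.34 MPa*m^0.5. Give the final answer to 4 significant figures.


sigma_y = sigma0 + k / sqrt(d)
d = 141 um = 1.41e-04 m
sigma_y = 79 + 0.34 / sqrt(1.41e-04)
sigma_y = 107.6 MPa


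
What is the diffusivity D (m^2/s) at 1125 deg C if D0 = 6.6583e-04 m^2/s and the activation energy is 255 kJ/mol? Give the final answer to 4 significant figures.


D = D0 * exp(-Qd / (R*T))
T = 1398.15 K
D = 6.6583e-04 * exp(-255e3 / (8.314 * 1398.15))
D = 1.978e-13 m^2/s


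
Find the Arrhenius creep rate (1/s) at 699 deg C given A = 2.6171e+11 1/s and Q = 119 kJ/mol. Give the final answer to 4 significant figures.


rate = A * exp(-Q / (R*T))
T = 699 + 273.15 = 972.15 K
rate = 2.6171e+11 * exp(-119e3 / (8.314 * 972.15))
rate = 105600 1/s


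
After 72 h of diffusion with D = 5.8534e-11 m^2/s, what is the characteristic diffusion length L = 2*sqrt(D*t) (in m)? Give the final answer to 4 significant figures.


t = 72 hr = 259200 s
Diffusion length = 2*sqrt(D*t)
= 2*sqrt(5.8534e-11 * 259200)
= 7.79e-03 m


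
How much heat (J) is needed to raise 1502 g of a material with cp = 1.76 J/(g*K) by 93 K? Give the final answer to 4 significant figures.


Q = m * cp * dT
Q = 1502 * 1.76 * 93
Q = 245800 J


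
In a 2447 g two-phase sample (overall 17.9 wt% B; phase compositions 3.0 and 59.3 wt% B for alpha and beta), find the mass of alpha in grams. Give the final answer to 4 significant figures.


f_alpha = (C_beta - C0) / (C_beta - C_alpha)
f_alpha = (59.3 - 17.9) / (59.3 - 3.0) = 0.735346
m_alpha = f_alpha * m_total = 0.735346 * 2447 = 1799 g


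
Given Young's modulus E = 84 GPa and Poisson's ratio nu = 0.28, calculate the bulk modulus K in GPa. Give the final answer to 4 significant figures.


K = E / (3*(1-2*nu))
K = 84 / (3*(1-2*0.28))
K = 63.64 GPa


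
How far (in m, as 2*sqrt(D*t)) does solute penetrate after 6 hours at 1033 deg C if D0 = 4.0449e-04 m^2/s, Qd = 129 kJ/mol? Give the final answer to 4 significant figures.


Step 1: D = D0 * exp(-Qd/(R*T))
T = 1306.15 K
D = 4.0449e-04 * exp(-129e3 / (8.314 * 1306.15)) = 2.80442e-09 m^2/s
Step 2: L = 2*sqrt(D*t)
t = 6 h = 21600 s
L = 2*sqrt(2.80442e-09 * 21600) = 0.01557 m


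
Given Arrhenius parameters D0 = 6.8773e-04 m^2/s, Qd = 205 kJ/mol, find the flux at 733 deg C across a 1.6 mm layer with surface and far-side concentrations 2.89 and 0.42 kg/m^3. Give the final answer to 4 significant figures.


Step 1: D = D0 * exp(-Qd/(R*T))
T = 733 + 273.15 = 1006.15 K
D = 6.8773e-04 * exp(-205e3 / (8.314 * 1006.15)) = 1.56453e-14 m^2/s
Step 2: J = D * (C1 - C2) / dx
J = 1.56453e-14 * (2.89 - 0.42) / 1.6e-03
J = 2.415e-11 kg/(m^2*s)


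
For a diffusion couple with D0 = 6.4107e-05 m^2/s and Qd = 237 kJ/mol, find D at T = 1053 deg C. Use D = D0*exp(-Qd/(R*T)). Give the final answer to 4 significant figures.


D = D0 * exp(-Qd / (R*T))
T = 1326.15 K
D = 6.4107e-05 * exp(-237e3 / (8.314 * 1326.15))
D = 2.962e-14 m^2/s


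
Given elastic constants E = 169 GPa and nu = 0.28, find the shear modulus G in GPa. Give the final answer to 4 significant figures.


G = E / (2*(1+nu))
G = 169 / (2*(1+0.28))
G = 66.02 GPa


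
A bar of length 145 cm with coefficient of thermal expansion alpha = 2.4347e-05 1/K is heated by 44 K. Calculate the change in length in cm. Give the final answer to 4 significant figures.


dL = L0 * alpha * dT
dL = 145 * 2.4347e-05 * 44
dL = 0.1553 cm


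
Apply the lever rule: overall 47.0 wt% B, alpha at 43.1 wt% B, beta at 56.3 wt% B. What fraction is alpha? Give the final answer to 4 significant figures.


f_alpha = (C_beta - C0) / (C_beta - C_alpha)
f_alpha = (56.3 - 47.0) / (56.3 - 43.1)
f_alpha = 0.7045


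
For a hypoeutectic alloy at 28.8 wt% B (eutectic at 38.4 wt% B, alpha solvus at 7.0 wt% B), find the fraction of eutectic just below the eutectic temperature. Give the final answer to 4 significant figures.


f_primary = (C_e - C0) / (C_e - C_alpha_max)
f_primary = (38.4 - 28.8) / (38.4 - 7.0)
f_primary = 0.305732
f_eutectic = 1 - 0.305732 = 0.6943


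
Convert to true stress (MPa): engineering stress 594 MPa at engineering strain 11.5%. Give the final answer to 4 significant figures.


sigma_true = sigma_eng * (1 + epsilon_eng)
sigma_true = 594 * (1 + 0.115)
sigma_true = 662.3 MPa


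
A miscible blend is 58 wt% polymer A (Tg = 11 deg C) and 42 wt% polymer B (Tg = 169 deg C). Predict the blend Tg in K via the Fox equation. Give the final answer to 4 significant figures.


1/Tg = w1/Tg1 + w2/Tg2 (in Kelvin)
Tg1 = 284.15 K, Tg2 = 442.15 K
1/Tg = 0.58/284.15 + 0.42/442.15
Tg = 334.3 K


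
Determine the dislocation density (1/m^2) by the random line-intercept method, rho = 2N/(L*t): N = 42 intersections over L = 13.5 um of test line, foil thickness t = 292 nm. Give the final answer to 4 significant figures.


rho = 2N / (L * t)
L = 13.5 um = 1.35e-05 m, t = 292 nm = 2.92e-07 m
rho = 2 * 42 / (1.35e-05 * 2.92e-07)
rho = 2.131e+13 1/m^2


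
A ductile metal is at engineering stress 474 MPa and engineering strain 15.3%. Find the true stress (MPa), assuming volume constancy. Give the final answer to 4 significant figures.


sigma_true = sigma_eng * (1 + epsilon_eng)
sigma_true = 474 * (1 + 0.153)
sigma_true = 546.5 MPa


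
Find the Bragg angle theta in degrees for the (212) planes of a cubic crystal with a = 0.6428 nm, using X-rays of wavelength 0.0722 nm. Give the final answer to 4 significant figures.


d = a / sqrt(h^2+k^2+l^2)
d = 0.6428 / sqrt(9) = 0.214267 nm
lambda = 2*d*sin(theta)  =>  sin(theta) = lambda / (2*d)
sin(theta) = 0.0722 / (2 * 0.214267) = 0.168482
theta = 9.7 deg


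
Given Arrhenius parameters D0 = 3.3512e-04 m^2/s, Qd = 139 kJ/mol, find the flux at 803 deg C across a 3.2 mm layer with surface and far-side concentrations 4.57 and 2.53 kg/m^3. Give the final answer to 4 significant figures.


Step 1: D = D0 * exp(-Qd/(R*T))
T = 803 + 273.15 = 1076.15 K
D = 3.3512e-04 * exp(-139e3 / (8.314 * 1076.15)) = 5.99948e-11 m^2/s
Step 2: J = D * (C1 - C2) / dx
J = 5.99948e-11 * (4.57 - 2.53) / 3.2e-03
J = 3.825e-08 kg/(m^2*s)


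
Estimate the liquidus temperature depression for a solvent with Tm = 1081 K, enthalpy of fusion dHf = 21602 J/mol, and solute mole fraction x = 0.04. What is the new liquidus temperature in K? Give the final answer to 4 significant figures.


dT = R*Tm^2*x / dHf
dT = 8.314 * 1081^2 * 0.04 / 21602
dT = 17.9898 K
T_new = 1081 - 17.9898 = 1063 K


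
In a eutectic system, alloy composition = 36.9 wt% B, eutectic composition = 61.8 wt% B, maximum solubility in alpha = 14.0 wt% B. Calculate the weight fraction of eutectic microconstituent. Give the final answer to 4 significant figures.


f_primary = (C_e - C0) / (C_e - C_alpha_max)
f_primary = (61.8 - 36.9) / (61.8 - 14.0)
f_primary = 0.520921
f_eutectic = 1 - 0.520921 = 0.4791


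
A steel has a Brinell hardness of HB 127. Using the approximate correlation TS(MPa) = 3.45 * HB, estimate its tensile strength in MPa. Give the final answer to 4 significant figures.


TS (MPa) = 3.45 * HB
TS = 3.45 * 127
TS = 438.2 MPa


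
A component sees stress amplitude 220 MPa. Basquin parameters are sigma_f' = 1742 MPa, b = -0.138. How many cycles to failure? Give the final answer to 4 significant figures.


sigma_a = sigma_f' * (2*Nf)^b
2*Nf = (sigma_a / sigma_f')^(1/b)
2*Nf = (220 / 1742)^(1/-0.138)
2*Nf = 3.24922e+06
Nf = 1.625e+06 cycles


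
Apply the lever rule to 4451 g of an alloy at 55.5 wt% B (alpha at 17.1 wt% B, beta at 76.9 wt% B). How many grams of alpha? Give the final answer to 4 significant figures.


f_alpha = (C_beta - C0) / (C_beta - C_alpha)
f_alpha = (76.9 - 55.5) / (76.9 - 17.1) = 0.35786
m_alpha = f_alpha * m_total = 0.35786 * 4451 = 1593 g


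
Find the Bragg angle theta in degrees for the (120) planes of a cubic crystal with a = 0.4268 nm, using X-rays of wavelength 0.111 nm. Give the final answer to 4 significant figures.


d = a / sqrt(h^2+k^2+l^2)
d = 0.4268 / sqrt(5) = 0.190871 nm
lambda = 2*d*sin(theta)  =>  sin(theta) = lambda / (2*d)
sin(theta) = 0.111 / (2 * 0.190871) = 0.290773
theta = 16.9 deg


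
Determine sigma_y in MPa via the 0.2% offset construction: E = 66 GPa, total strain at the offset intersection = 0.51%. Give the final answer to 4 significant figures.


Offset strain = 0.002
Elastic strain at yield = total_strain - offset = 5.1e-03 - 0.002 = 3.1e-03
sigma_y = E * elastic_strain = 66000 * 3.1e-03
sigma_y = 204.6 MPa


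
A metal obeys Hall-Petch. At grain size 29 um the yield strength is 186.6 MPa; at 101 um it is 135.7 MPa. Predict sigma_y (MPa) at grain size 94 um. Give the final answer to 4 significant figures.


sigma_y = sigma0 + k / sqrt(d)
1/sqrt(d1) = 1/sqrt(2.9e-05) = 185.695;  1/sqrt(d2) = 99.5037
k = (sigma1 - sigma2) / (1/sqrt(d1) - 1/sqrt(d2)) = (186.6 - 135.7) / (185.695 - 99.5037) = 0.590545 MPa*m^0.5
sigma0 = sigma1 - k/sqrt(d1) = 186.6 - 0.590545*185.695 = 76.9386 MPa
sigma_y(d3) = 76.9386 + 0.590545 / sqrt(9.4e-05) = 137.8 MPa


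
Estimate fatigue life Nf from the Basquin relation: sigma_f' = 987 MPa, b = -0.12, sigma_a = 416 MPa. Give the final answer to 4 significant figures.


sigma_a = sigma_f' * (2*Nf)^b
2*Nf = (sigma_a / sigma_f')^(1/b)
2*Nf = (416 / 987)^(1/-0.12)
2*Nf = 1339.26
Nf = 669.6 cycles


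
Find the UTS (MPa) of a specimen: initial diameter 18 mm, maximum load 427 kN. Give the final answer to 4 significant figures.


A0 = pi*(d/2)^2 = pi*(18/2)^2 = 254.469 mm^2
UTS = F_max / A0 = 427*1000 / 254.469
UTS = 1678 MPa


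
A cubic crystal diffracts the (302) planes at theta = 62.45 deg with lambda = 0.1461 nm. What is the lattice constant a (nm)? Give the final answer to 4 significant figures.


d = lambda / (2*sin(theta))
d = 0.1461 / (2*sin(62.45 deg))
d = 0.0823927 nm
a = d * sqrt(h^2+k^2+l^2) = 0.0823927 * sqrt(13)
a = 0.2971 nm


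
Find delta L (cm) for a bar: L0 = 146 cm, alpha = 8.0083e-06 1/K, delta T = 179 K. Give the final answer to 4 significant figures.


dL = L0 * alpha * dT
dL = 146 * 8.0083e-06 * 179
dL = 0.2093 cm


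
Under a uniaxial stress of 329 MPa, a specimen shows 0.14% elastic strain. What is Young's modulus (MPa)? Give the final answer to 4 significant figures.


E = sigma / epsilon
epsilon = 0.14% = 1.4e-03
E = 329 / 1.4e-03
E = 235000 MPa


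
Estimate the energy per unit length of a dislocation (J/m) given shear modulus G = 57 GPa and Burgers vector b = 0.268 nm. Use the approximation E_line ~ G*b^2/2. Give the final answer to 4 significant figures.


E = G*b^2/2
b = 0.268 nm = 2.68e-10 m
G = 57 GPa = 5.7e+10 Pa
E = 0.5 * 5.7e+10 * (2.68e-10)^2
E = 2.047e-09 J/m


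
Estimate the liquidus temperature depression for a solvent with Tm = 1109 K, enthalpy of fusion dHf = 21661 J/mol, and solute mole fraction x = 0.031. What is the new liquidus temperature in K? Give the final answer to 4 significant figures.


dT = R*Tm^2*x / dHf
dT = 8.314 * 1109^2 * 0.031 / 21661
dT = 14.6338 K
T_new = 1109 - 14.6338 = 1094 K


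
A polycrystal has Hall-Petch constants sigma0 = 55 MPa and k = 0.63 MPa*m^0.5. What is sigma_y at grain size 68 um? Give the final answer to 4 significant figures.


sigma_y = sigma0 + k / sqrt(d)
d = 68 um = 6.8e-05 m
sigma_y = 55 + 0.63 / sqrt(6.8e-05)
sigma_y = 131.4 MPa


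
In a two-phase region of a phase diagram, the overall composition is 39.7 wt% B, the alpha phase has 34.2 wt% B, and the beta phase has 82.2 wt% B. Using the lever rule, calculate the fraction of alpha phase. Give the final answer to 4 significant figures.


f_alpha = (C_beta - C0) / (C_beta - C_alpha)
f_alpha = (82.2 - 39.7) / (82.2 - 34.2)
f_alpha = 0.8854


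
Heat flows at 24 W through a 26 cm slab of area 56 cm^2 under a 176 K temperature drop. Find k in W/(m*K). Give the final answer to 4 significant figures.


k = Q*L / (A*dT)
L = 0.26 m, A = 5.6e-03 m^2
k = 24 * 0.26 / (5.6e-03 * 176)
k = 6.331 W/(m*K)


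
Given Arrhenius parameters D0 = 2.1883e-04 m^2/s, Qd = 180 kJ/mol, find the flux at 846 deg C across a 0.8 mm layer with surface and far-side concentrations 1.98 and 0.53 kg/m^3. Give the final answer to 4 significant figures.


Step 1: D = D0 * exp(-Qd/(R*T))
T = 846 + 273.15 = 1119.15 K
D = 2.1883e-04 * exp(-180e3 / (8.314 * 1119.15)) = 8.6811e-13 m^2/s
Step 2: J = D * (C1 - C2) / dx
J = 8.6811e-13 * (1.98 - 0.53) / 8e-04
J = 1.573e-09 kg/(m^2*s)


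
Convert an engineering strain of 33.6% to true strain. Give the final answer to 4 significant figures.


epsilon_true = ln(1 + epsilon_eng)
epsilon_true = ln(1 + 0.336)
epsilon_true = 0.2897


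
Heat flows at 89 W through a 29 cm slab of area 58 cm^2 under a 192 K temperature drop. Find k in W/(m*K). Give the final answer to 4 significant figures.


k = Q*L / (A*dT)
L = 0.29 m, A = 5.8e-03 m^2
k = 89 * 0.29 / (5.8e-03 * 192)
k = 23.18 W/(m*K)


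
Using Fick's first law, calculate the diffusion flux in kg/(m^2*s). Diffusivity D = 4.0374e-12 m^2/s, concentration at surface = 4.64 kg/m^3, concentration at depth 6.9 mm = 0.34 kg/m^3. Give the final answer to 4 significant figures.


J = -D * (dC/dx) = D * (C1 - C2) / dx
J = 4.0374e-12 * (4.64 - 0.34) / 6.9e-03
J = 2.516e-09 kg/(m^2*s)


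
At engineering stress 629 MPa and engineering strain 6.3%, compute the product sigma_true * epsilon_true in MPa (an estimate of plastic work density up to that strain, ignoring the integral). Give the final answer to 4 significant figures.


sigma_true = sigma_eng * (1 + epsilon_eng)
sigma_true = 629 * (1 + 0.063) = 668.627 MPa
epsilon_true = ln(1 + epsilon_eng)
epsilon_true = ln(1 + 0.063) = 0.0610951
sigma_true * epsilon_true = 668.627 * 0.0610951 = 40.85 MPa


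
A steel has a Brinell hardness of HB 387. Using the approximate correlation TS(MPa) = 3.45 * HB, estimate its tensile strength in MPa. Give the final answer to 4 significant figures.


TS (MPa) = 3.45 * HB
TS = 3.45 * 387
TS = 1335 MPa


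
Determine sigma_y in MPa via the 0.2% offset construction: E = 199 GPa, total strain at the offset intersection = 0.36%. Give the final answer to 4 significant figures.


Offset strain = 0.002
Elastic strain at yield = total_strain - offset = 3.6e-03 - 0.002 = 1.6e-03
sigma_y = E * elastic_strain = 199000 * 1.6e-03
sigma_y = 318.4 MPa


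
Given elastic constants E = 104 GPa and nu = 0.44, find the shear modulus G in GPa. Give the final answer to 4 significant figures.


G = E / (2*(1+nu))
G = 104 / (2*(1+0.44))
G = 36.11 GPa


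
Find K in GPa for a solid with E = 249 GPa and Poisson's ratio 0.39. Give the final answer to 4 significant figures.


K = E / (3*(1-2*nu))
K = 249 / (3*(1-2*0.39))
K = 377.3 GPa


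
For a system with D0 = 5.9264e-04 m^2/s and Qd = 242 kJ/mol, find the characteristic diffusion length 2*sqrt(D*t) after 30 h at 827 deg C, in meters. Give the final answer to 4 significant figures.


Step 1: D = D0 * exp(-Qd/(R*T))
T = 1100.15 K
D = 5.9264e-04 * exp(-242e3 / (8.314 * 1100.15)) = 1.91568e-15 m^2/s
Step 2: L = 2*sqrt(D*t)
t = 30 h = 108000 s
L = 2*sqrt(1.91568e-15 * 108000) = 2.877e-05 m


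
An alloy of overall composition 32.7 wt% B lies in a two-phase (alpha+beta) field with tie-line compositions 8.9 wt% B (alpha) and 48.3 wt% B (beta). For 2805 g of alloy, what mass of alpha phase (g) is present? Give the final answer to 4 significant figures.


f_alpha = (C_beta - C0) / (C_beta - C_alpha)
f_alpha = (48.3 - 32.7) / (48.3 - 8.9) = 0.395939
m_alpha = f_alpha * m_total = 0.395939 * 2805 = 1111 g


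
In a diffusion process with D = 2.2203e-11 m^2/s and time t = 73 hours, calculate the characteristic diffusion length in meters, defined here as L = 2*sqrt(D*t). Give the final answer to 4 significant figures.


t = 73 hr = 262800 s
Diffusion length = 2*sqrt(D*t)
= 2*sqrt(2.2203e-11 * 262800)
= 4.831e-03 m


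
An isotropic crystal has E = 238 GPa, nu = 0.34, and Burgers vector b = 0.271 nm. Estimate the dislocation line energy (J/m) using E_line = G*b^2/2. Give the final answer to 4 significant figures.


Step 1: G = E / (2*(1+nu))
G = 238 / (2*(1+0.34)) = 88.806 GPa = 8.8806e+10 Pa
Step 2: E_line = G*b^2/2
b = 0.271 nm = 2.71e-10 m
E_line = 0.5 * 8.8806e+10 * (2.71e-10)^2 = 3.261e-09 J/m


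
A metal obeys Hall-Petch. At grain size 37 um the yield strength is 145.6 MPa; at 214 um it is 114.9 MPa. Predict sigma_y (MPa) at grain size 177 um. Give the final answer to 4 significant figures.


sigma_y = sigma0 + k / sqrt(d)
1/sqrt(d1) = 1/sqrt(3.7e-05) = 164.399;  1/sqrt(d2) = 68.3586
k = (sigma1 - sigma2) / (1/sqrt(d1) - 1/sqrt(d2)) = (145.6 - 114.9) / (164.399 - 68.3586) = 0.319657 MPa*m^0.5
sigma0 = sigma1 - k/sqrt(d1) = 145.6 - 0.319657*164.399 = 93.0487 MPa
sigma_y(d3) = 93.0487 + 0.319657 / sqrt(1.77e-04) = 117.1 MPa


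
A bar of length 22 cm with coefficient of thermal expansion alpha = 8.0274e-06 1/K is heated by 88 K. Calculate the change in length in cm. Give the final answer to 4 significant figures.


dL = L0 * alpha * dT
dL = 22 * 8.0274e-06 * 88
dL = 0.01554 cm


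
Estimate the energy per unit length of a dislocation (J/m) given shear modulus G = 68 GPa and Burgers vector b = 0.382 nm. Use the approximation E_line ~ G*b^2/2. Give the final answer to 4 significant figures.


E = G*b^2/2
b = 0.382 nm = 3.82e-10 m
G = 68 GPa = 6.8e+10 Pa
E = 0.5 * 6.8e+10 * (3.82e-10)^2
E = 4.961e-09 J/m


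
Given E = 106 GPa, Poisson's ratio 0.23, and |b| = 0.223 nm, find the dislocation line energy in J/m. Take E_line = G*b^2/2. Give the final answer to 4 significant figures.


Step 1: G = E / (2*(1+nu))
G = 106 / (2*(1+0.23)) = 43.0894 GPa = 4.30894e+10 Pa
Step 2: E_line = G*b^2/2
b = 0.223 nm = 2.23e-10 m
E_line = 0.5 * 4.30894e+10 * (2.23e-10)^2 = 1.071e-09 J/m


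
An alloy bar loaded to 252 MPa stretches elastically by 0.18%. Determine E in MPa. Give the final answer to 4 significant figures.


E = sigma / epsilon
epsilon = 0.18% = 1.8e-03
E = 252 / 1.8e-03
E = 140000 MPa


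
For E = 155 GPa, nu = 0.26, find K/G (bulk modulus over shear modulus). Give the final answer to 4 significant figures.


G = E / (2*(1+nu))
G = 155 / (2*(1+0.26)) = 61.5079 GPa
K = E / (3*(1-2*nu))
K = 155 / (3*(1-2*0.26)) = 107.639 GPa
K/G = 107.639 / 61.5079 = 1.75


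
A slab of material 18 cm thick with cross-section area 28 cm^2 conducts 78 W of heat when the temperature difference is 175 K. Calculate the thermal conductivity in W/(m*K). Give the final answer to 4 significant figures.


k = Q*L / (A*dT)
L = 0.18 m, A = 2.8e-03 m^2
k = 78 * 0.18 / (2.8e-03 * 175)
k = 28.65 W/(m*K)


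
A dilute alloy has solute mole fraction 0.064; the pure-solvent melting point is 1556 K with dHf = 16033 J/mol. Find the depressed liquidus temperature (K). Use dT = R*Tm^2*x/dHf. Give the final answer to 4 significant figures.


dT = R*Tm^2*x / dHf
dT = 8.314 * 1556^2 * 0.064 / 16033
dT = 80.3516 K
T_new = 1556 - 80.3516 = 1476 K


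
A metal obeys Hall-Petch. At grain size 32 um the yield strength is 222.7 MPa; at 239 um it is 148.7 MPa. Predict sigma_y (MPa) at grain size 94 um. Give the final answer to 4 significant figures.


sigma_y = sigma0 + k / sqrt(d)
1/sqrt(d1) = 1/sqrt(3.2e-05) = 176.777;  1/sqrt(d2) = 64.6846
k = (sigma1 - sigma2) / (1/sqrt(d1) - 1/sqrt(d2)) = (222.7 - 148.7) / (176.777 - 64.6846) = 0.660172 MPa*m^0.5
sigma0 = sigma1 - k/sqrt(d1) = 222.7 - 0.660172*176.777 = 105.997 MPa
sigma_y(d3) = 105.997 + 0.660172 / sqrt(9.4e-05) = 174.1 MPa


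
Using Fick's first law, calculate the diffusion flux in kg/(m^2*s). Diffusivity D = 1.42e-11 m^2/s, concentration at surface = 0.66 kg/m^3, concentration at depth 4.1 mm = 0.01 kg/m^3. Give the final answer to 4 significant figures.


J = -D * (dC/dx) = D * (C1 - C2) / dx
J = 1.42e-11 * (0.66 - 0.01) / 4.1e-03
J = 2.251e-09 kg/(m^2*s)


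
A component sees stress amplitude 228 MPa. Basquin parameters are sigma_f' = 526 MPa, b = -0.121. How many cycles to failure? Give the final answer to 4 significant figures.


sigma_a = sigma_f' * (2*Nf)^b
2*Nf = (sigma_a / sigma_f')^(1/b)
2*Nf = (228 / 526)^(1/-0.121)
2*Nf = 1000.97
Nf = 500.5 cycles


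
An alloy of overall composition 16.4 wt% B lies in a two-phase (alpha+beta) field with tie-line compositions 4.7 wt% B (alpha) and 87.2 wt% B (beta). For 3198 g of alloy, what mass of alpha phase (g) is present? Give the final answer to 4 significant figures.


f_alpha = (C_beta - C0) / (C_beta - C_alpha)
f_alpha = (87.2 - 16.4) / (87.2 - 4.7) = 0.858182
m_alpha = f_alpha * m_total = 0.858182 * 3198 = 2744 g


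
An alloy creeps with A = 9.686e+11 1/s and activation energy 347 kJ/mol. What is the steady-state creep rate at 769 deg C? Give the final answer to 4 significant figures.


rate = A * exp(-Q / (R*T))
T = 769 + 273.15 = 1042.15 K
rate = 9.686e+11 * exp(-347e3 / (8.314 * 1042.15))
rate = 3.919e-06 1/s


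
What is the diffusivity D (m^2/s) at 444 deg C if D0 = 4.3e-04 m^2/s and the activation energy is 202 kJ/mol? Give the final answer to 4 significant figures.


D = D0 * exp(-Qd / (R*T))
T = 717.15 K
D = 4.3e-04 * exp(-202e3 / (8.314 * 717.15))
D = 8.317e-19 m^2/s


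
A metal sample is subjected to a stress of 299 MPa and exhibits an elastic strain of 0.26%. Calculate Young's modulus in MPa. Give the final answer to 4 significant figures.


E = sigma / epsilon
epsilon = 0.26% = 2.6e-03
E = 299 / 2.6e-03
E = 115000 MPa


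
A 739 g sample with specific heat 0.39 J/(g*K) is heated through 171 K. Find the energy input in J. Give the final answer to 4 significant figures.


Q = m * cp * dT
Q = 739 * 0.39 * 171
Q = 49280 J


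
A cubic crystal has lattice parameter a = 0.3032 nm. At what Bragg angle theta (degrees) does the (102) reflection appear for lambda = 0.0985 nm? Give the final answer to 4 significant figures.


d = a / sqrt(h^2+k^2+l^2)
d = 0.3032 / sqrt(5) = 0.135595 nm
lambda = 2*d*sin(theta)  =>  sin(theta) = lambda / (2*d)
sin(theta) = 0.0985 / (2 * 0.135595) = 0.363214
theta = 21.3 deg


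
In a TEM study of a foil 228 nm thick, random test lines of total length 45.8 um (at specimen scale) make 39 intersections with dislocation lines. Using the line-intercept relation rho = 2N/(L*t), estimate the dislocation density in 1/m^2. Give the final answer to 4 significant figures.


rho = 2N / (L * t)
L = 45.8 um = 4.58e-05 m, t = 228 nm = 2.28e-07 m
rho = 2 * 39 / (4.58e-05 * 2.28e-07)
rho = 7.47e+12 1/m^2


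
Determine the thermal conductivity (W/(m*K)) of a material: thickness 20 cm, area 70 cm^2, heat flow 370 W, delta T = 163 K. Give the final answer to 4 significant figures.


k = Q*L / (A*dT)
L = 0.2 m, A = 7e-03 m^2
k = 370 * 0.2 / (7e-03 * 163)
k = 64.86 W/(m*K)


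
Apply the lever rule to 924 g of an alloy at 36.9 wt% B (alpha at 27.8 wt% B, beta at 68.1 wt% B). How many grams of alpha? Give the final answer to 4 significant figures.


f_alpha = (C_beta - C0) / (C_beta - C_alpha)
f_alpha = (68.1 - 36.9) / (68.1 - 27.8) = 0.774194
m_alpha = f_alpha * m_total = 0.774194 * 924 = 715.4 g


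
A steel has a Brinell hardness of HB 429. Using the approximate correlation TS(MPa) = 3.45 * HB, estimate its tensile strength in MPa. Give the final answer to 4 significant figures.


TS (MPa) = 3.45 * HB
TS = 3.45 * 429
TS = 1480 MPa


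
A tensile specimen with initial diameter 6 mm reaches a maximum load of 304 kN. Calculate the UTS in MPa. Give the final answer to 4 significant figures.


A0 = pi*(d/2)^2 = pi*(6/2)^2 = 28.2743 mm^2
UTS = F_max / A0 = 304*1000 / 28.2743
UTS = 10750 MPa


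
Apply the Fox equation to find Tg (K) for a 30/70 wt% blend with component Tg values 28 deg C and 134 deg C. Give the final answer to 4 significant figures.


1/Tg = w1/Tg1 + w2/Tg2 (in Kelvin)
Tg1 = 301.15 K, Tg2 = 407.15 K
1/Tg = 0.3/301.15 + 0.7/407.15
Tg = 368.3 K


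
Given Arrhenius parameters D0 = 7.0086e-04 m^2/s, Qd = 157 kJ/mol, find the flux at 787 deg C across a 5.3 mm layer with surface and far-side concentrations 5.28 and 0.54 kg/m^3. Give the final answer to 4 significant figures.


Step 1: D = D0 * exp(-Qd/(R*T))
T = 787 + 273.15 = 1060.15 K
D = 7.0086e-04 * exp(-157e3 / (8.314 * 1060.15)) = 1.28768e-11 m^2/s
Step 2: J = D * (C1 - C2) / dx
J = 1.28768e-11 * (5.28 - 0.54) / 5.3e-03
J = 1.152e-08 kg/(m^2*s)


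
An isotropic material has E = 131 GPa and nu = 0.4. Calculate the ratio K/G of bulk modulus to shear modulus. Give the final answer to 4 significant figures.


G = E / (2*(1+nu))
G = 131 / (2*(1+0.4)) = 46.7857 GPa
K = E / (3*(1-2*nu))
K = 131 / (3*(1-2*0.4)) = 218.333 GPa
K/G = 218.333 / 46.7857 = 4.667


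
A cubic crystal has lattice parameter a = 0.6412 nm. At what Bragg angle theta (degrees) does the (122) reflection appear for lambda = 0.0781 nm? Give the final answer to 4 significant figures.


d = a / sqrt(h^2+k^2+l^2)
d = 0.6412 / sqrt(9) = 0.213733 nm
lambda = 2*d*sin(theta)  =>  sin(theta) = lambda / (2*d)
sin(theta) = 0.0781 / (2 * 0.213733) = 0.182704
theta = 10.53 deg


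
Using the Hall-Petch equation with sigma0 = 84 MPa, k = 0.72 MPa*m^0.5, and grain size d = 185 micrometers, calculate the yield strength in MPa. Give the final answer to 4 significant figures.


sigma_y = sigma0 + k / sqrt(d)
d = 185 um = 1.85e-04 m
sigma_y = 84 + 0.72 / sqrt(1.85e-04)
sigma_y = 136.9 MPa


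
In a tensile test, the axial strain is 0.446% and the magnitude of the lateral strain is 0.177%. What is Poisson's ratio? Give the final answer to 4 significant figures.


nu = -epsilon_lat / epsilon_axial
Lateral strain is contraction (negative), so using magnitudes:
nu = 0.177 / 0.446
nu = 0.3969


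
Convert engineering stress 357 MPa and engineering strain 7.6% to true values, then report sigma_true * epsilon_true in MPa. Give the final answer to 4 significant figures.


sigma_true = sigma_eng * (1 + epsilon_eng)
sigma_true = 357 * (1 + 0.076) = 384.132 MPa
epsilon_true = ln(1 + epsilon_eng)
epsilon_true = ln(1 + 0.076) = 0.0732505
sigma_true * epsilon_true = 384.132 * 0.0732505 = 28.14 MPa


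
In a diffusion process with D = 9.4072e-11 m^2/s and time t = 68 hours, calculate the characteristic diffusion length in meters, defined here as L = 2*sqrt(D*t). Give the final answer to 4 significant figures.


t = 68 hr = 244800 s
Diffusion length = 2*sqrt(D*t)
= 2*sqrt(9.4072e-11 * 244800)
= 9.598e-03 m


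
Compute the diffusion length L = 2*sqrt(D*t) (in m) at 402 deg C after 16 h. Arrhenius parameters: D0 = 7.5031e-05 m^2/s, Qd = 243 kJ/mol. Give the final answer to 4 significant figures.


Step 1: D = D0 * exp(-Qd/(R*T))
T = 675.15 K
D = 7.5031e-05 * exp(-243e3 / (8.314 * 675.15)) = 1.1865e-23 m^2/s
Step 2: L = 2*sqrt(D*t)
t = 16 h = 57600 s
L = 2*sqrt(1.1865e-23 * 57600) = 1.653e-09 m


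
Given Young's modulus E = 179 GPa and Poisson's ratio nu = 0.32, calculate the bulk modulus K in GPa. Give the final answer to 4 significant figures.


K = E / (3*(1-2*nu))
K = 179 / (3*(1-2*0.32))
K = 165.7 GPa


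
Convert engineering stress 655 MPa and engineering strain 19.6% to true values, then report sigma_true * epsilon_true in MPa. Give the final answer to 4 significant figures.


sigma_true = sigma_eng * (1 + epsilon_eng)
sigma_true = 655 * (1 + 0.196) = 783.38 MPa
epsilon_true = ln(1 + epsilon_eng)
epsilon_true = ln(1 + 0.196) = 0.178983
sigma_true * epsilon_true = 783.38 * 0.178983 = 140.2 MPa


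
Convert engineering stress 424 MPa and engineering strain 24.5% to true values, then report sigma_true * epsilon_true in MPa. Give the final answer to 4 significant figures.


sigma_true = sigma_eng * (1 + epsilon_eng)
sigma_true = 424 * (1 + 0.245) = 527.88 MPa
epsilon_true = ln(1 + epsilon_eng)
epsilon_true = ln(1 + 0.245) = 0.219136
sigma_true * epsilon_true = 527.88 * 0.219136 = 115.7 MPa


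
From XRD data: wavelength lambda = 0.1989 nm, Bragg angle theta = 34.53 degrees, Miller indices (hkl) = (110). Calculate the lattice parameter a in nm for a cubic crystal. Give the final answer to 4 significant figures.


d = lambda / (2*sin(theta))
d = 0.1989 / (2*sin(34.53 deg))
d = 0.175447 nm
a = d * sqrt(h^2+k^2+l^2) = 0.175447 * sqrt(2)
a = 0.2481 nm


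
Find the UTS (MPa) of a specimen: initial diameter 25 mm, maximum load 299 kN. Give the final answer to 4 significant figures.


A0 = pi*(d/2)^2 = pi*(25/2)^2 = 490.874 mm^2
UTS = F_max / A0 = 299*1000 / 490.874
UTS = 609.1 MPa


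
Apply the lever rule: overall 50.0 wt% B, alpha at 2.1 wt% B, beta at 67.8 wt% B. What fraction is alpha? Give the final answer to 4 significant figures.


f_alpha = (C_beta - C0) / (C_beta - C_alpha)
f_alpha = (67.8 - 50.0) / (67.8 - 2.1)
f_alpha = 0.2709


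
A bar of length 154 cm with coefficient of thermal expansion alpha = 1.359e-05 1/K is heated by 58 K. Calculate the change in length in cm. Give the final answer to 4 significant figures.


dL = L0 * alpha * dT
dL = 154 * 1.359e-05 * 58
dL = 0.1214 cm


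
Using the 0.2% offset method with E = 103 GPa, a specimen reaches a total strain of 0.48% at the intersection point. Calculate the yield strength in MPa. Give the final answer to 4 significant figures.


Offset strain = 0.002
Elastic strain at yield = total_strain - offset = 4.8e-03 - 0.002 = 2.8e-03
sigma_y = E * elastic_strain = 103000 * 2.8e-03
sigma_y = 288.4 MPa


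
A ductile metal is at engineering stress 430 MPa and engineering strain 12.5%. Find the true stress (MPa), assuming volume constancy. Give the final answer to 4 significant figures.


sigma_true = sigma_eng * (1 + epsilon_eng)
sigma_true = 430 * (1 + 0.125)
sigma_true = 483.8 MPa


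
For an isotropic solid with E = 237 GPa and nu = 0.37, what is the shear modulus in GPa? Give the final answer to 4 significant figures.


G = E / (2*(1+nu))
G = 237 / (2*(1+0.37))
G = 86.5 GPa


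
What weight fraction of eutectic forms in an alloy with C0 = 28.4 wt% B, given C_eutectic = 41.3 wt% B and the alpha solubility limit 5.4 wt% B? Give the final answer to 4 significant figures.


f_primary = (C_e - C0) / (C_e - C_alpha_max)
f_primary = (41.3 - 28.4) / (41.3 - 5.4)
f_primary = 0.359331
f_eutectic = 1 - 0.359331 = 0.6407


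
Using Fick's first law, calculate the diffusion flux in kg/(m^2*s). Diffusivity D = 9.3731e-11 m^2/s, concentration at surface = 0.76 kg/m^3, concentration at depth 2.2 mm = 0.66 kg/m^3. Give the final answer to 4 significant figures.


J = -D * (dC/dx) = D * (C1 - C2) / dx
J = 9.3731e-11 * (0.76 - 0.66) / 2.2e-03
J = 4.261e-09 kg/(m^2*s)


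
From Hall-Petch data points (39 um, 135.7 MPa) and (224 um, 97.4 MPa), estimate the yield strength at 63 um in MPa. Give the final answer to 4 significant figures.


sigma_y = sigma0 + k / sqrt(d)
1/sqrt(d1) = 1/sqrt(3.9e-05) = 160.128;  1/sqrt(d2) = 66.8153
k = (sigma1 - sigma2) / (1/sqrt(d1) - 1/sqrt(d2)) = (135.7 - 97.4) / (160.128 - 66.8153) = 0.410447 MPa*m^0.5
sigma0 = sigma1 - k/sqrt(d1) = 135.7 - 0.410447*160.128 = 69.9758 MPa
sigma_y(d3) = 69.9758 + 0.410447 / sqrt(6.3e-05) = 121.7 MPa


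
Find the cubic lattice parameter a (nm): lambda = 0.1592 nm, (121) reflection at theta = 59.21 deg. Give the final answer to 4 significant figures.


d = lambda / (2*sin(theta))
d = 0.1592 / (2*sin(59.21 deg))
d = 0.0926606 nm
a = d * sqrt(h^2+k^2+l^2) = 0.0926606 * sqrt(6)
a = 0.227 nm


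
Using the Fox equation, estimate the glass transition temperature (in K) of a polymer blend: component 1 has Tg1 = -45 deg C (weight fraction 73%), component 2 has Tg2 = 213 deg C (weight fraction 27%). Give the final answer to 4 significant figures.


1/Tg = w1/Tg1 + w2/Tg2 (in Kelvin)
Tg1 = 228.15 K, Tg2 = 486.15 K
1/Tg = 0.73/228.15 + 0.27/486.15
Tg = 266.3 K


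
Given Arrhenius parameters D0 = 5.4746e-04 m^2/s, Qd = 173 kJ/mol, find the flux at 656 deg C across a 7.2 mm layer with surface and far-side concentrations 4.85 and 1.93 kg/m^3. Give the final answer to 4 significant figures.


Step 1: D = D0 * exp(-Qd/(R*T))
T = 656 + 273.15 = 929.15 K
D = 5.4746e-04 * exp(-173e3 / (8.314 * 929.15)) = 1.02883e-13 m^2/s
Step 2: J = D * (C1 - C2) / dx
J = 1.02883e-13 * (4.85 - 1.93) / 7.2e-03
J = 4.172e-11 kg/(m^2*s)
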